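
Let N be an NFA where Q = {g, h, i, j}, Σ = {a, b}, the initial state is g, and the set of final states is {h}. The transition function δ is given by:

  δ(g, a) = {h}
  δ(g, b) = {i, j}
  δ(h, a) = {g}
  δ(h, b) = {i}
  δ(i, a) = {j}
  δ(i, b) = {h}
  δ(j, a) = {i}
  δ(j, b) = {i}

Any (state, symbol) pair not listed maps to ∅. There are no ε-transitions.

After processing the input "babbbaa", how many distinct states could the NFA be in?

Start in {g}.
Read 'b': g→{i, j}; now {i, j}.
Read 'a': i→{j}, j→{i}; now {i, j}.
Read 'b': i→{h}, j→{i}; now {h, i}.
Read 'b': h→{i}, i→{h}; now {h, i}.
Read 'b': h→{i}, i→{h}; now {h, i}.
Read 'a': h→{g}, i→{j}; now {g, j}.
Read 'a': g→{h}, j→{i}; now {h, i}.
That set has 2 states.

2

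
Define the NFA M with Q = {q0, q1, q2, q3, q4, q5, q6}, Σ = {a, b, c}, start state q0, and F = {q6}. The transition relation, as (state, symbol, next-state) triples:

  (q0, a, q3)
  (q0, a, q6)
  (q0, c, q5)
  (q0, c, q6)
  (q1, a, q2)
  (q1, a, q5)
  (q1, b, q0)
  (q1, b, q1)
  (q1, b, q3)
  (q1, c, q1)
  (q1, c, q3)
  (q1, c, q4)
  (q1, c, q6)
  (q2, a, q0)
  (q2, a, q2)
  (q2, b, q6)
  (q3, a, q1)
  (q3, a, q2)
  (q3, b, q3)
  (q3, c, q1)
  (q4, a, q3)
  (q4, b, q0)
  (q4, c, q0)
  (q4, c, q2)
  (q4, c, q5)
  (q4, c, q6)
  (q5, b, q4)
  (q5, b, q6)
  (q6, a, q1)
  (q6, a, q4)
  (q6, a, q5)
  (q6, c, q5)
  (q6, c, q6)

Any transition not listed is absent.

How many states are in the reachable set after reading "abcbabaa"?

6

Start in {q0}.
Read 'a': q0→{q3, q6}; now {q3, q6}.
Read 'b': q3→{q3}, q6→∅; now {q3}.
Read 'c': q3→{q1}; now {q1}.
Read 'b': q1→{q0, q1, q3}; now {q0, q1, q3}.
Read 'a': q0→{q3, q6}, q1→{q2, q5}, q3→{q1, q2}; now {q1, q2, q3, q5, q6}.
Read 'b': q1→{q0, q1, q3}, q2→{q6}, q3→{q3}, q5→{q4, q6}, q6→∅; now {q0, q1, q3, q4, q6}.
Read 'a': q0→{q3, q6}, q1→{q2, q5}, q3→{q1, q2}, q4→{q3}, q6→{q1, q4, q5}; now {q1, q2, q3, q4, q5, q6}.
Read 'a': q1→{q2, q5}, q2→{q0, q2}, q3→{q1, q2}, q4→{q3}, q5→∅, q6→{q1, q4, q5}; now {q0, q1, q2, q3, q4, q5}.
That set has 6 states.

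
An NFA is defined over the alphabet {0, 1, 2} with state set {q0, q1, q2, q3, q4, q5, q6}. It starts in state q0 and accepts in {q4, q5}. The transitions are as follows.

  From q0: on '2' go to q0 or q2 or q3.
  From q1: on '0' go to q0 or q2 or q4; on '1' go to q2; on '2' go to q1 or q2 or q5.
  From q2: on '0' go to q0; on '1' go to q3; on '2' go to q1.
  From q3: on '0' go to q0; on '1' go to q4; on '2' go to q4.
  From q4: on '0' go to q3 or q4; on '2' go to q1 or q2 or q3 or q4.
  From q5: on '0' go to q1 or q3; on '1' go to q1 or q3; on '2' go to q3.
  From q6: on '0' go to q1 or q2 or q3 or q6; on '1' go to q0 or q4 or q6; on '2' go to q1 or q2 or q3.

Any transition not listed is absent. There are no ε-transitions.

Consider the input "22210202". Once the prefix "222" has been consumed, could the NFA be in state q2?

Yes

Start in {q0}.
Read '2': {q0} → {q0, q2, q3}.
Read '2': {q0, q2, q3} → {q0, q1, q2, q3, q4}.
Read '2': {q0, q1, q2, q3, q4} → {q0, q1, q2, q3, q4, q5}.
State q2 is in {q0, q1, q2, q3, q4, q5}.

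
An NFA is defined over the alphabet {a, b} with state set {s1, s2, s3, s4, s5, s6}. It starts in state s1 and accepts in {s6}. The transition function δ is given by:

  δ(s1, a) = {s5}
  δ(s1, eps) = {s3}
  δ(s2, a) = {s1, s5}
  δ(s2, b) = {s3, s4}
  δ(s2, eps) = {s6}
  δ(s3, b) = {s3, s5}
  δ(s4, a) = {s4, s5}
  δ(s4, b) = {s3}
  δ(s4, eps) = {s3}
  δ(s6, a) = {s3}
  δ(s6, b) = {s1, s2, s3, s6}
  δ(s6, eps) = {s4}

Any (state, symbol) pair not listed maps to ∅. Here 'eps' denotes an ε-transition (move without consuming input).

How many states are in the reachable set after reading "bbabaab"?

Start: ε-closure({s1}) = {s1, s3}.
Read 'b': {s1, s3} → {s3, s5}.
Read 'b': {s3, s5} → {s3, s5}.
Read 'a': {s3, s5} → ∅.
The set is empty and remains empty for the remaining 4 symbols.
That set has 0 states.

0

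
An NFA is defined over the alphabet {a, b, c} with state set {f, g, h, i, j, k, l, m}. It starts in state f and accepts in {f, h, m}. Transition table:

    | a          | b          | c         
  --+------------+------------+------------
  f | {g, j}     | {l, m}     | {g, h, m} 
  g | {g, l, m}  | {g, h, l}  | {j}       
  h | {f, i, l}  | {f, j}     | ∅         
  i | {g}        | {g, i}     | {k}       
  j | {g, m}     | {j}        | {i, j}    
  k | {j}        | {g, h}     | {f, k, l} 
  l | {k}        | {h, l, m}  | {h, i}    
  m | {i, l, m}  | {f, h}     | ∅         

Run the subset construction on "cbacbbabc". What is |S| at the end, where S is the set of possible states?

6

Start in {f}.
Read 'c': f→{g, h, m}; now {g, h, m}.
Read 'b': g→{g, h, l}, h→{f, j}, m→{f, h}; now {f, g, h, j, l}.
Read 'a': f→{g, j}, g→{g, l, m}, h→{f, i, l}, j→{g, m}, l→{k}; now {f, g, i, j, k, l, m}.
Read 'c': f→{g, h, m}, g→{j}, i→{k}, j→{i, j}, k→{f, k, l}, l→{h, i}, m→∅; now {f, g, h, i, j, k, l, m}.
Read 'b': f→{l, m}, g→{g, h, l}, h→{f, j}, i→{g, i}, j→{j}, k→{g, h}, l→{h, l, m}, m→{f, h}; now {f, g, h, i, j, l, m}.
Read 'b': f→{l, m}, g→{g, h, l}, h→{f, j}, i→{g, i}, j→{j}, l→{h, l, m}, m→{f, h}; now {f, g, h, i, j, l, m}.
Read 'a': f→{g, j}, g→{g, l, m}, h→{f, i, l}, i→{g}, j→{g, m}, l→{k}, m→{i, l, m}; now {f, g, i, j, k, l, m}.
Read 'b': f→{l, m}, g→{g, h, l}, i→{g, i}, j→{j}, k→{g, h}, l→{h, l, m}, m→{f, h}; now {f, g, h, i, j, l, m}.
Read 'c': f→{g, h, m}, g→{j}, h→∅, i→{k}, j→{i, j}, l→{h, i}, m→∅; now {g, h, i, j, k, m}.
That set has 6 states.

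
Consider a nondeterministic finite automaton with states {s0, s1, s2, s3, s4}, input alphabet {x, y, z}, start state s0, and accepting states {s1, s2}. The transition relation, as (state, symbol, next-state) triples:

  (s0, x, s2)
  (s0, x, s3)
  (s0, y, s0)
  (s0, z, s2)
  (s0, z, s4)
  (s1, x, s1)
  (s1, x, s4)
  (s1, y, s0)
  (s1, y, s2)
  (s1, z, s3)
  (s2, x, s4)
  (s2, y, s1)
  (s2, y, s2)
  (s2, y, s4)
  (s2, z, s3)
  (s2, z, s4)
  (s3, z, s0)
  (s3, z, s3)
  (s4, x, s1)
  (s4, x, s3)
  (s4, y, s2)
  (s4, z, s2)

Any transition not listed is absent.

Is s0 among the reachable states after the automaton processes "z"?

No

Start in {s0}.
Read 'z': {s0} → {s2, s4}.
State s0 is not in {s2, s4}.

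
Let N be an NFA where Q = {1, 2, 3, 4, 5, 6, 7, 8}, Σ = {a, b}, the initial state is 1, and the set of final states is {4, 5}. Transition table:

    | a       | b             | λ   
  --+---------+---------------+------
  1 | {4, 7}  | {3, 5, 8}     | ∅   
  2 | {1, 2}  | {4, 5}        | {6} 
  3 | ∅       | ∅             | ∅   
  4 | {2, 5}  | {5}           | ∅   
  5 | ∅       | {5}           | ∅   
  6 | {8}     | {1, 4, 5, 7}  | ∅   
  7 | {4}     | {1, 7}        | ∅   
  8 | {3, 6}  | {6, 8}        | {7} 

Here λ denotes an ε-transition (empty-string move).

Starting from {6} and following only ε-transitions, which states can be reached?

Begin with {6}.
No ε-moves leave this set, so the closure equals the set itself.

{6}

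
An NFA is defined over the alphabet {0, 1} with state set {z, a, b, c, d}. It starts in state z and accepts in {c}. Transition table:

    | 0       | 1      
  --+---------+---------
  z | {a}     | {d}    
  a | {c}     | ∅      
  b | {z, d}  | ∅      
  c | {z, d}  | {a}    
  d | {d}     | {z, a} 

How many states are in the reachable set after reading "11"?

Start in {z}.
Read '1': z→{d}; now {d}.
Read '1': d→{z, a}; now {z, a}.
That set has 2 states.

2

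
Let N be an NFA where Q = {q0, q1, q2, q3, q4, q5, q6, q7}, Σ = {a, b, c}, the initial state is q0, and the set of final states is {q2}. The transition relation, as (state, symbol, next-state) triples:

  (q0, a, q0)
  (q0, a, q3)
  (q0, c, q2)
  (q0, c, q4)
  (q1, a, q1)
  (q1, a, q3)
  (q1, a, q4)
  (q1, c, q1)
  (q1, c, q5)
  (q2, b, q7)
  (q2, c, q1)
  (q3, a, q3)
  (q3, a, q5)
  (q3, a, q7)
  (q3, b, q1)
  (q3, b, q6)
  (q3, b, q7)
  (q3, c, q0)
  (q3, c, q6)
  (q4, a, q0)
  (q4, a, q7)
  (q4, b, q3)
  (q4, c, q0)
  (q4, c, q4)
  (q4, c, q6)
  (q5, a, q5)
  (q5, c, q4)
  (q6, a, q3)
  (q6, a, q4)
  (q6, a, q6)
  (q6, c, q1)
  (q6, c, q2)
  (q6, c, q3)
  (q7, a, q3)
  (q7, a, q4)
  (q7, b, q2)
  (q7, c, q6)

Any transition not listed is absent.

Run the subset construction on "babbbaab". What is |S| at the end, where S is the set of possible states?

Start in {q0}.
Read 'b': {q0} → ∅.
The set is empty and remains empty for the remaining 7 symbols.
That set has 0 states.

0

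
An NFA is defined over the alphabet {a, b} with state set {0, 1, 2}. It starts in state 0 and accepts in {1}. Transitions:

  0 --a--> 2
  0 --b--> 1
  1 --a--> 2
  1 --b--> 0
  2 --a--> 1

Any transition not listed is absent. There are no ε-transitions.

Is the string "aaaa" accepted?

Yes

Start in {0}.
Read 'a': {0} → {2}.
Read 'a': {2} → {1}.
Read 'a': {1} → {2}.
Read 'a': {2} → {1}.
The final set {1} contains the accepting state 1.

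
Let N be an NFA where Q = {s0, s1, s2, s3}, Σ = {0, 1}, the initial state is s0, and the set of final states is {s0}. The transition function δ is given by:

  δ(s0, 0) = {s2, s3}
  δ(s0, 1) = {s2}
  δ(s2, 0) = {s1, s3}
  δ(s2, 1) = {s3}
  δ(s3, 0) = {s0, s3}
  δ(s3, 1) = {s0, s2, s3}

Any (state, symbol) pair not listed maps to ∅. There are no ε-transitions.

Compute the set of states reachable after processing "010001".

Start in {s0}.
Read '0': s0→{s2, s3}; now {s2, s3}.
Read '1': s2→{s3}, s3→{s0, s2, s3}; now {s0, s2, s3}.
Read '0': s0→{s2, s3}, s2→{s1, s3}, s3→{s0, s3}; now {s0, s1, s2, s3}.
Read '0': s0→{s2, s3}, s1→∅, s2→{s1, s3}, s3→{s0, s3}; now {s0, s1, s2, s3}.
Read '0': s0→{s2, s3}, s1→∅, s2→{s1, s3}, s3→{s0, s3}; now {s0, s1, s2, s3}.
Read '1': s0→{s2}, s1→∅, s2→{s3}, s3→{s0, s2, s3}; now {s0, s2, s3}.

{s0, s2, s3}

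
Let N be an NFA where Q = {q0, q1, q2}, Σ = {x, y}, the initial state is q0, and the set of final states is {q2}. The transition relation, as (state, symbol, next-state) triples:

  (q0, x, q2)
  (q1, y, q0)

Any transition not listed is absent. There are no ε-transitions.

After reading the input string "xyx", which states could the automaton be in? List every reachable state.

∅

Start in {q0}.
Read 'x': {q0} → {q2}.
Read 'y': {q2} → ∅.
The set is empty and remains empty for the remaining 1 symbol.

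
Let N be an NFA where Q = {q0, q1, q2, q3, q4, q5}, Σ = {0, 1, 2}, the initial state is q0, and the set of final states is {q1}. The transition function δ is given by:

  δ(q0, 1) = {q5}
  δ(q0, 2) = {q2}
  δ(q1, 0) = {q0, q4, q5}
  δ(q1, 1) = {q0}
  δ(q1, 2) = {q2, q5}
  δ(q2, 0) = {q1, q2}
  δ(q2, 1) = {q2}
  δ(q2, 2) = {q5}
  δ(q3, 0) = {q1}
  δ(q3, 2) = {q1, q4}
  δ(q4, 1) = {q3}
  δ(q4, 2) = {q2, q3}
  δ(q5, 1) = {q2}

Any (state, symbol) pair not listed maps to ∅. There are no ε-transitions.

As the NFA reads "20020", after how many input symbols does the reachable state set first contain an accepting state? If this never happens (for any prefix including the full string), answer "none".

Start in {q0}.
Read '2': q0→{q2}; now {q2}.
Read '0': q2→{q1, q2}; now {q1, q2}.
None of the earlier sets intersect F, but {q1, q2} does.

2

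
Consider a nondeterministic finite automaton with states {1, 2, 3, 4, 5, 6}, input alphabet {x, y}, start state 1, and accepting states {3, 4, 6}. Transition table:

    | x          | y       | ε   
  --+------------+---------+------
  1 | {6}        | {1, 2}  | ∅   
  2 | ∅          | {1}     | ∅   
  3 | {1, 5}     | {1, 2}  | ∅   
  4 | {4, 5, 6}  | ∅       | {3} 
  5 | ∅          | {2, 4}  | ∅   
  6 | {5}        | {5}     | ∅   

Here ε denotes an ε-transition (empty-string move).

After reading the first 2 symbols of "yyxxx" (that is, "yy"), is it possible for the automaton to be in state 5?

Start in {1}.
Read 'y': 1→{1, 2}; now {1, 2}.
Read 'y': 1→{1, 2}, 2→{1}; now {1, 2}.
State 5 is not in {1, 2}.

No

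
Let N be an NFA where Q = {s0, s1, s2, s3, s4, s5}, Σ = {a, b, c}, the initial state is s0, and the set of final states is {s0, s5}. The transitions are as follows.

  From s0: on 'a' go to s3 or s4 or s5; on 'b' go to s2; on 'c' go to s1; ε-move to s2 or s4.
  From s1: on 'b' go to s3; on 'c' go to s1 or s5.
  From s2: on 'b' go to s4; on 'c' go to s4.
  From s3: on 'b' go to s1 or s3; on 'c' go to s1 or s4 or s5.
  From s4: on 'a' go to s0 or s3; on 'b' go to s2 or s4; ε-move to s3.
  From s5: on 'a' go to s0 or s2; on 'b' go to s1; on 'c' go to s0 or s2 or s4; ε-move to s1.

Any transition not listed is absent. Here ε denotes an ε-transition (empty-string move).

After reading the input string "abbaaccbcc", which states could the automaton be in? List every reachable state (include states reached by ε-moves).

Start: ε-closure({s0}) = {s0, s2, s3, s4}.
Read 'a': {s0, s2, s3, s4} → {s0, s1, s2, s3, s4, s5}.
Read 'b': {s0, s1, s2, s3, s4, s5} → {s1, s2, s3, s4}.
Read 'b': {s1, s2, s3, s4} → {s1, s2, s3, s4}.
Read 'a': {s1, s2, s3, s4} → {s0, s2, s3, s4}.
Read 'a': {s0, s2, s3, s4} → {s0, s1, s2, s3, s4, s5}.
Read 'c': {s0, s1, s2, s3, s4, s5} → {s0, s1, s2, s3, s4, s5}.
Read 'c': {s0, s1, s2, s3, s4, s5} → {s0, s1, s2, s3, s4, s5}.
Read 'b': {s0, s1, s2, s3, s4, s5} → {s1, s2, s3, s4}.
Read 'c': {s1, s2, s3, s4} → {s1, s3, s4, s5}.
Read 'c': {s1, s3, s4, s5} → {s0, s1, s2, s3, s4, s5}.

{s0, s1, s2, s3, s4, s5}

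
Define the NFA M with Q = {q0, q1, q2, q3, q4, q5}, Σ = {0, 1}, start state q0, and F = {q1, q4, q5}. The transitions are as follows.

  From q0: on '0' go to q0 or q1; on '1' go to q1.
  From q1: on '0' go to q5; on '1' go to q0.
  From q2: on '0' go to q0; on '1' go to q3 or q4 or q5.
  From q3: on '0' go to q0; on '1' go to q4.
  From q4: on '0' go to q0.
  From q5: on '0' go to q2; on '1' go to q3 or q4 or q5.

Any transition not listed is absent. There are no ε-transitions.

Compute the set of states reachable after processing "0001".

{q0, q1, q3, q4, q5}

Start in {q0}.
Read '0': {q0} → {q0, q1}.
Read '0': {q0, q1} → {q0, q1, q5}.
Read '0': {q0, q1, q5} → {q0, q1, q2, q5}.
Read '1': {q0, q1, q2, q5} → {q0, q1, q3, q4, q5}.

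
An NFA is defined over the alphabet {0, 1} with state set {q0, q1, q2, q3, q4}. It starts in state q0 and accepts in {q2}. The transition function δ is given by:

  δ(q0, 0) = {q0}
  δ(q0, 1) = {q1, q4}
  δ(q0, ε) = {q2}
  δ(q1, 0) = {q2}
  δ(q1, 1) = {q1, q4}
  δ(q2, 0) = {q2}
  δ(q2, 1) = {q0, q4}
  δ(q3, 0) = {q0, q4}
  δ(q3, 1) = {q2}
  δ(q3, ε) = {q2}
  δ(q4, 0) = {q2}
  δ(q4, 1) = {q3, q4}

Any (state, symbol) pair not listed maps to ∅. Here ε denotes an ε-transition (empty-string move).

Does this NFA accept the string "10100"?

Start: ε-closure({q0}) = {q0, q2}.
Read '1': q0→{q1, q4}, q2→{q0, q4}; union {q0, q1, q4}; ε-closure = {q0, q1, q2, q4}.
Read '0': q0→{q0}, q1→{q2}, q2→{q2}, q4→{q2}; now {q0, q2}.
Read '1': q0→{q1, q4}, q2→{q0, q4}; union {q0, q1, q4}; ε-closure = {q0, q1, q2, q4}.
Read '0': q0→{q0}, q1→{q2}, q2→{q2}, q4→{q2}; now {q0, q2}.
Read '0': q0→{q0}, q2→{q2}; now {q0, q2}.
The final set {q0, q2} contains the accepting state q2.

Yes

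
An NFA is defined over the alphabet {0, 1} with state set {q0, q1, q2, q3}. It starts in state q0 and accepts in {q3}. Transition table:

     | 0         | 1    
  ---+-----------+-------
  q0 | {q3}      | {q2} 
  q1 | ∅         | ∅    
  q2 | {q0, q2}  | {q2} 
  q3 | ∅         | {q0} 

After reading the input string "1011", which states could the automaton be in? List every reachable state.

Start in {q0}.
Read '1': {q0} → {q2}.
Read '0': {q2} → {q0, q2}.
Read '1': {q0, q2} → {q2}.
Read '1': {q2} → {q2}.

{q2}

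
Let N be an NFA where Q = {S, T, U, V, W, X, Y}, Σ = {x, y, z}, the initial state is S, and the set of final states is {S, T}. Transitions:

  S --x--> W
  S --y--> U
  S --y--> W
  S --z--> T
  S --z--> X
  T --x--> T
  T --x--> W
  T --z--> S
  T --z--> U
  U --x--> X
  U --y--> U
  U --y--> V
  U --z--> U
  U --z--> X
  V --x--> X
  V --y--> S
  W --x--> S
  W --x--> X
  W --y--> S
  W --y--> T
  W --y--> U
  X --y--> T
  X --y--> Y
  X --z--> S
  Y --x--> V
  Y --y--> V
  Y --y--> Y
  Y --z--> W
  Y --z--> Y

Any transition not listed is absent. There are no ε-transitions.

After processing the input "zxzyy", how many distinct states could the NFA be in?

Start in {S}.
Read 'z': S→{T, X}; now {T, X}.
Read 'x': T→{T, W}, X→∅; now {T, W}.
Read 'z': T→{S, U}, W→∅; now {S, U}.
Read 'y': S→{U, W}, U→{U, V}; now {U, V, W}.
Read 'y': U→{U, V}, V→{S}, W→{S, T, U}; now {S, T, U, V}.
That set has 4 states.

4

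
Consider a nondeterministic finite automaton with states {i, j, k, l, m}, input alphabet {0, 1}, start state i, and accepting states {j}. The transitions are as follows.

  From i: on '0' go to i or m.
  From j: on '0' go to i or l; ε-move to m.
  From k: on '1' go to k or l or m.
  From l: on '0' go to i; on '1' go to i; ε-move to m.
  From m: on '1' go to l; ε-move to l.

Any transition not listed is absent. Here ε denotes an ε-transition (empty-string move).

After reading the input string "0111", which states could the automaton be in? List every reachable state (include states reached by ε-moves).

{i, l, m}

Start in {i}.
Read '0': {i} → {i, l, m}.
Read '1': {i, l, m} → {i, l, m}.
Read '1': {i, l, m} → {i, l, m}.
Read '1': {i, l, m} → {i, l, m}.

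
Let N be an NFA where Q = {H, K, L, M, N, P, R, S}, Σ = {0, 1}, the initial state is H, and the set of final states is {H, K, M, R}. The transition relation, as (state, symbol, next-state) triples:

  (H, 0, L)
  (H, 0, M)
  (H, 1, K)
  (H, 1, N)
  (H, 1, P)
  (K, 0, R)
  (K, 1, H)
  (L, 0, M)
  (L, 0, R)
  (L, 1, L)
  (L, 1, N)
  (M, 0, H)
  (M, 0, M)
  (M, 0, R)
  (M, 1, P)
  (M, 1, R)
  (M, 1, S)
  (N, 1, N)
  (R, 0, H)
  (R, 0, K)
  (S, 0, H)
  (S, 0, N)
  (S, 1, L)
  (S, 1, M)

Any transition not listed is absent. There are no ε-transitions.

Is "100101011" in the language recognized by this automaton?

Start in {H}.
Read '1': H→{K, N, P}; now {K, N, P}.
Read '0': K→{R}, N→∅, P→∅; now {R}.
Read '0': R→{H, K}; now {H, K}.
Read '1': H→{K, N, P}, K→{H}; now {H, K, N, P}.
Read '0': H→{L, M}, K→{R}, N→∅, P→∅; now {L, M, R}.
Read '1': L→{L, N}, M→{P, R, S}, R→∅; now {L, N, P, R, S}.
Read '0': L→{M, R}, N→∅, P→∅, R→{H, K}, S→{H, N}; now {H, K, M, N, R}.
Read '1': H→{K, N, P}, K→{H}, M→{P, R, S}, N→{N}, R→∅; now {H, K, N, P, R, S}.
Read '1': H→{K, N, P}, K→{H}, N→{N}, P→∅, R→∅, S→{L, M}; now {H, K, L, M, N, P}.
The final set {H, K, L, M, N, P} contains the accepting states H, K, M.

Yes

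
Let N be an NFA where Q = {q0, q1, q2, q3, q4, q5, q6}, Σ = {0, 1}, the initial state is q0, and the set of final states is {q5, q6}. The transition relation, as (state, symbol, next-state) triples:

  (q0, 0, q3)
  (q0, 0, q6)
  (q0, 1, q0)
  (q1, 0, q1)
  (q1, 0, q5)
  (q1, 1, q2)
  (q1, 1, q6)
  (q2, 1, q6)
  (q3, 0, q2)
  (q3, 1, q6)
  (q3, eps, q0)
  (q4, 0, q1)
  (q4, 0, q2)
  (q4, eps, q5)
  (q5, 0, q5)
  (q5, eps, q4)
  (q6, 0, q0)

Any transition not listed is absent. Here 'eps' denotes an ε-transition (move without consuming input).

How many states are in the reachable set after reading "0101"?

Start in {q0}.
Read '0': q0→{q3, q6}; union {q3, q6}; ε-closure = {q0, q3, q6}.
Read '1': q0→{q0}, q3→{q6}, q6→∅; now {q0, q6}.
Read '0': q0→{q3, q6}, q6→{q0}; now {q0, q3, q6}.
Read '1': q0→{q0}, q3→{q6}, q6→∅; now {q0, q6}.
That set has 2 states.

2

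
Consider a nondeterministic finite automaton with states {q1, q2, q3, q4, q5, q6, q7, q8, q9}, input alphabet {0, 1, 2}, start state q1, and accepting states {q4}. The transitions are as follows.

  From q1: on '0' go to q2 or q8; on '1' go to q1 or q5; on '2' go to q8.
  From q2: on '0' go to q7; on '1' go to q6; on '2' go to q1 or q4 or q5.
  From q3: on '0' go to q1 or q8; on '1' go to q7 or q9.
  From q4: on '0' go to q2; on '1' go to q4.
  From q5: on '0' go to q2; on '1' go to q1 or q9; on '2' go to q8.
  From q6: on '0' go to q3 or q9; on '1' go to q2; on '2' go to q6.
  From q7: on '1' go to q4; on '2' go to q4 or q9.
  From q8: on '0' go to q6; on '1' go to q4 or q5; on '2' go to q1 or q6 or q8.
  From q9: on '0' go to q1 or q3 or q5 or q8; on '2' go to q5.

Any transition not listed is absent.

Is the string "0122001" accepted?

Yes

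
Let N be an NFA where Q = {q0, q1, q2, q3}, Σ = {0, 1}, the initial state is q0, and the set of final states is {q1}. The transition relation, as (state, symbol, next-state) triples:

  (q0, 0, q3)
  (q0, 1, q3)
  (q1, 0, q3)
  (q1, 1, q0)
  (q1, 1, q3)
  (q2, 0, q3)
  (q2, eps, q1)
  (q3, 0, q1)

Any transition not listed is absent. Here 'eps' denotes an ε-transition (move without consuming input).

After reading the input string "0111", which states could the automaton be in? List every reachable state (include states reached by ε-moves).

Start in {q0}.
Read '0': {q0} → {q3}.
Read '1': {q3} → ∅.
The set is empty and remains empty for the remaining 2 symbols.

∅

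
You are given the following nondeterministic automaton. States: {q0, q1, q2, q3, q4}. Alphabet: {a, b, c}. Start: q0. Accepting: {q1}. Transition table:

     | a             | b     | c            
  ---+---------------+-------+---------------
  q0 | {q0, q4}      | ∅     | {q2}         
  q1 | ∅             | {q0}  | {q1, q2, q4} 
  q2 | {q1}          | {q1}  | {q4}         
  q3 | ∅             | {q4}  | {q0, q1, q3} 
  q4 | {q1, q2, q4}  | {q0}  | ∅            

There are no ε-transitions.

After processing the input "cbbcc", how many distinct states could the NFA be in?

Start in {q0}.
Read 'c': {q0} → {q2}.
Read 'b': {q2} → {q1}.
Read 'b': {q1} → {q0}.
Read 'c': {q0} → {q2}.
Read 'c': {q2} → {q4}.
That set has 1 state.

1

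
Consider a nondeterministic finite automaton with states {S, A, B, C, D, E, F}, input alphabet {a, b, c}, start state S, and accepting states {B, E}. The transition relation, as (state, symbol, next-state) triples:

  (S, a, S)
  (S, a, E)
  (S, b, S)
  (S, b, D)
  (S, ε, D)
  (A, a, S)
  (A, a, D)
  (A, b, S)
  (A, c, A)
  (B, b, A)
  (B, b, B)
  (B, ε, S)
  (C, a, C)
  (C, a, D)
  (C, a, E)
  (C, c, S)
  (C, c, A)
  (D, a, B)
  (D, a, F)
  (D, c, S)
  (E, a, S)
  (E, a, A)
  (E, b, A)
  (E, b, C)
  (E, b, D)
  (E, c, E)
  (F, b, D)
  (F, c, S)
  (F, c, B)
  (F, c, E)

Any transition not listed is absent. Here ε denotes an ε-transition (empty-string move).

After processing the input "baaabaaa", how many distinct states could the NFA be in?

7

Start: ε-closure({S}) = {S, D}.
Read 'b': S→{S, D}, D→∅; now {S, D}.
Read 'a': S→{S, E}, D→{B, F}; union {S, B, E, F}; ε-closure = {S, B, D, E, F}.
Read 'a': S→{S, E}, B→∅, D→{B, F}, E→{S, A}, F→∅; union {S, A, B, E, F}; ε-closure = {S, A, B, D, E, F}.
Read 'a': S→{S, E}, A→{S, D}, B→∅, D→{B, F}, E→{S, A}, F→∅; now {S, A, B, D, E, F}.
Read 'b': S→{S, D}, A→{S}, B→{A, B}, D→∅, E→{A, C, D}, F→{D}; now {S, A, B, C, D}.
Read 'a': S→{S, E}, A→{S, D}, B→∅, C→{C, D, E}, D→{B, F}; now {S, B, C, D, E, F}.
Read 'a': S→{S, E}, B→∅, C→{C, D, E}, D→{B, F}, E→{S, A}, F→∅; now {S, A, B, C, D, E, F}.
Read 'a': S→{S, E}, A→{S, D}, B→∅, C→{C, D, E}, D→{B, F}, E→{S, A}, F→∅; now {S, A, B, C, D, E, F}.
That set has 7 states.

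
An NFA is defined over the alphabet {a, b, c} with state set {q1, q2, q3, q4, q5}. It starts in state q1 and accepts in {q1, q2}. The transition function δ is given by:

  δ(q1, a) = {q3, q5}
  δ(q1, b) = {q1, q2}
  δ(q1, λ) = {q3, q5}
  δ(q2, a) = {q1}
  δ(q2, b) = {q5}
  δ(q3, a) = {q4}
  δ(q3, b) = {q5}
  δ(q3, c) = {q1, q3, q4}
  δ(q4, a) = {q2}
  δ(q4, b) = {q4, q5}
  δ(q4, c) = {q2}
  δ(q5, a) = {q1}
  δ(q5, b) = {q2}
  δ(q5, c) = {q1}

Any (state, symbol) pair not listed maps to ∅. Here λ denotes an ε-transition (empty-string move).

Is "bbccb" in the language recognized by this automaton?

Yes

Start: ε-closure({q1}) = {q1, q3, q5}.
Read 'b': {q1, q3, q5} → {q1, q2, q3, q5}.
Read 'b': {q1, q2, q3, q5} → {q1, q2, q3, q5}.
Read 'c': {q1, q2, q3, q5} → {q1, q3, q4, q5}.
Read 'c': {q1, q3, q4, q5} → {q1, q2, q3, q4, q5}.
Read 'b': {q1, q2, q3, q4, q5} → {q1, q2, q3, q4, q5}.
The final set {q1, q2, q3, q4, q5} contains the accepting states q1, q2.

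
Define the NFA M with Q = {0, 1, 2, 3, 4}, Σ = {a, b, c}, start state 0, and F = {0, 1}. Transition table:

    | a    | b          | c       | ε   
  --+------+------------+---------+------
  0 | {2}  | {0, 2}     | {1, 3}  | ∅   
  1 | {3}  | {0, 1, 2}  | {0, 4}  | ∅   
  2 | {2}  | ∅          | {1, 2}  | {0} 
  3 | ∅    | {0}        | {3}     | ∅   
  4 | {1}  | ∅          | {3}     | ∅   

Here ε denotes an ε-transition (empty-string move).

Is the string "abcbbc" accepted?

Yes

Start in {0}.
Read 'a': {0} → {0, 2}.
Read 'b': {0, 2} → {0, 2}.
Read 'c': {0, 2} → {0, 1, 2, 3}.
Read 'b': {0, 1, 2, 3} → {0, 1, 2}.
Read 'b': {0, 1, 2} → {0, 1, 2}.
Read 'c': {0, 1, 2} → {0, 1, 2, 3, 4}.
The final set {0, 1, 2, 3, 4} contains the accepting states 0, 1.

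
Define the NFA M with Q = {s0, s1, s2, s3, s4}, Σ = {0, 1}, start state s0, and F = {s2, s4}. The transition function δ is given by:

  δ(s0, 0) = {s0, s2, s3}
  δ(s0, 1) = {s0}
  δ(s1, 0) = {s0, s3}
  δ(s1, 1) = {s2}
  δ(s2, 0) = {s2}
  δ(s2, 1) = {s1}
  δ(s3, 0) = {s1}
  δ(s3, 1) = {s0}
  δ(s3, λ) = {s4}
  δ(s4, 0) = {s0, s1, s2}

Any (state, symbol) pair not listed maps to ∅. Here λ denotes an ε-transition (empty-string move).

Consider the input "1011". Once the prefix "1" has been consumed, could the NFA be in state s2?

Start in {s0}.
Read '1': s0→{s0}; now {s0}.
State s2 is not in {s0}.

No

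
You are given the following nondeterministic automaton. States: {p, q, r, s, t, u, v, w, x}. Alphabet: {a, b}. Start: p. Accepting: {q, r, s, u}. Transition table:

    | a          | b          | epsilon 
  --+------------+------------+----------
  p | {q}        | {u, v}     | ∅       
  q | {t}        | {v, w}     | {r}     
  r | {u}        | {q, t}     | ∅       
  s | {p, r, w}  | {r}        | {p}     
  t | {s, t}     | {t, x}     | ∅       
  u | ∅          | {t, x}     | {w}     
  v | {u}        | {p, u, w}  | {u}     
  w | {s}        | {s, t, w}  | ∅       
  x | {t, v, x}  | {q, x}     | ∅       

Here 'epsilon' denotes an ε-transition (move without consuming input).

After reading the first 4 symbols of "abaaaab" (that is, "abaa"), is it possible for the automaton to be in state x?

No

Start in {p}.
Read 'a': p→{q}; union {q}; ε-closure = {q, r}.
Read 'b': q→{v, w}, r→{q, t}; union {q, t, v, w}; ε-closure = {q, r, t, u, v, w}.
Read 'a': q→{t}, r→{u}, t→{s, t}, u→∅, v→{u}, w→{s}; union {s, t, u}; ε-closure = {p, s, t, u, w}.
Read 'a': p→{q}, s→{p, r, w}, t→{s, t}, u→∅, w→{s}; now {p, q, r, s, t, w}.
State x is not in {p, q, r, s, t, w}.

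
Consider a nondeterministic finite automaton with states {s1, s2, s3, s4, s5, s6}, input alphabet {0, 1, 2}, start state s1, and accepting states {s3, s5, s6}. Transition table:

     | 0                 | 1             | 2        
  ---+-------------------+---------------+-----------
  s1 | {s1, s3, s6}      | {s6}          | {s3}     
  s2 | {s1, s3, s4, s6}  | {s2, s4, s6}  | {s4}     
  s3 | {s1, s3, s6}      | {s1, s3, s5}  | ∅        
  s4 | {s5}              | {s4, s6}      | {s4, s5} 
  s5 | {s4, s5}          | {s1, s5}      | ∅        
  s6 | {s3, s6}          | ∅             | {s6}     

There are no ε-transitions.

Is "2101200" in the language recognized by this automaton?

Start in {s1}.
Read '2': {s1} → {s3}.
Read '1': {s3} → {s1, s3, s5}.
Read '0': {s1, s3, s5} → {s1, s3, s4, s5, s6}.
Read '1': {s1, s3, s4, s5, s6} → {s1, s3, s4, s5, s6}.
Read '2': {s1, s3, s4, s5, s6} → {s3, s4, s5, s6}.
Read '0': {s3, s4, s5, s6} → {s1, s3, s4, s5, s6}.
Read '0': {s1, s3, s4, s5, s6} → {s1, s3, s4, s5, s6}.
The final set {s1, s3, s4, s5, s6} contains the accepting states s3, s5, s6.

Yes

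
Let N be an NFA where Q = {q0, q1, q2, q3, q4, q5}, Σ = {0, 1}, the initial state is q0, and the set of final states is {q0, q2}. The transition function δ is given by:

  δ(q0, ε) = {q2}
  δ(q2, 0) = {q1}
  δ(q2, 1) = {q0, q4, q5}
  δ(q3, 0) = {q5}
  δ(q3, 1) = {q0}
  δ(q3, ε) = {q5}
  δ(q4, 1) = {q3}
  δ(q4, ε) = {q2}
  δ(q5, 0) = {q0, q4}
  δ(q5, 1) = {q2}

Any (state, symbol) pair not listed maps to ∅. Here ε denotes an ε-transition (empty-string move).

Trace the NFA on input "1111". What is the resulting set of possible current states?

Start: ε-closure({q0}) = {q0, q2}.
Read '1': q0→∅, q2→{q0, q4, q5}; union {q0, q4, q5}; ε-closure = {q0, q2, q4, q5}.
Read '1': q0→∅, q2→{q0, q4, q5}, q4→{q3}, q5→{q2}; now {q0, q2, q3, q4, q5}.
Read '1': q0→∅, q2→{q0, q4, q5}, q3→{q0}, q4→{q3}, q5→{q2}; now {q0, q2, q3, q4, q5}.
Read '1': q0→∅, q2→{q0, q4, q5}, q3→{q0}, q4→{q3}, q5→{q2}; now {q0, q2, q3, q4, q5}.

{q0, q2, q3, q4, q5}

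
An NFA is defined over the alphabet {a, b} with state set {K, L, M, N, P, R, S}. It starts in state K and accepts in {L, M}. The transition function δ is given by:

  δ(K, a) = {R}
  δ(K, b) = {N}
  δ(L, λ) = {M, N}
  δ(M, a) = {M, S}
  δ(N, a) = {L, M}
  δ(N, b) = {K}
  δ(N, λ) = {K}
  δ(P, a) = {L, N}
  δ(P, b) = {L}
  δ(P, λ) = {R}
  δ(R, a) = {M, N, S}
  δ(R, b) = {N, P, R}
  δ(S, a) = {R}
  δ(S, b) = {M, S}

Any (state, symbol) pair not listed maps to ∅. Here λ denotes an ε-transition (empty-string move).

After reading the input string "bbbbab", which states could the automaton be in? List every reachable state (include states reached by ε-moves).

Start in {K}.
Read 'b': K→{N}; union {N}; ε-closure = {K, N}.
Read 'b': K→{N}, N→{K}; now {K, N}.
Read 'b': K→{N}, N→{K}; now {K, N}.
Read 'b': K→{N}, N→{K}; now {K, N}.
Read 'a': K→{R}, N→{L, M}; union {L, M, R}; ε-closure = {K, L, M, N, R}.
Read 'b': K→{N}, L→∅, M→∅, N→{K}, R→{N, P, R}; now {K, N, P, R}.

{K, N, P, R}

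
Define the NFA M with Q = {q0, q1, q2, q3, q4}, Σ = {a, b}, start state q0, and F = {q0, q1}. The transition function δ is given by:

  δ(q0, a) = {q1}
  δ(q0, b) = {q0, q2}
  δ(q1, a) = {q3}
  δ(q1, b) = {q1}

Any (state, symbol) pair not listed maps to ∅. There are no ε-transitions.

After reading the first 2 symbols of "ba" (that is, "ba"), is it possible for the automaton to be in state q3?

Start in {q0}.
Read 'b': q0→{q0, q2}; now {q0, q2}.
Read 'a': q0→{q1}, q2→∅; now {q1}.
State q3 is not in {q1}.

No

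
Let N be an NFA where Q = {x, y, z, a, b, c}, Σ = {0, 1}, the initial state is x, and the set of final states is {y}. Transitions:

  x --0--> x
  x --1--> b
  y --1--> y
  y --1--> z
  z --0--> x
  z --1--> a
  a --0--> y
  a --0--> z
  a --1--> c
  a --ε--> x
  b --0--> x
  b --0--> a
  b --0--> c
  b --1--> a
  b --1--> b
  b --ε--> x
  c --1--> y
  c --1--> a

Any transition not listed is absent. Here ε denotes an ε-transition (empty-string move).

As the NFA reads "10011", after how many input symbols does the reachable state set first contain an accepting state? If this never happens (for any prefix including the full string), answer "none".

3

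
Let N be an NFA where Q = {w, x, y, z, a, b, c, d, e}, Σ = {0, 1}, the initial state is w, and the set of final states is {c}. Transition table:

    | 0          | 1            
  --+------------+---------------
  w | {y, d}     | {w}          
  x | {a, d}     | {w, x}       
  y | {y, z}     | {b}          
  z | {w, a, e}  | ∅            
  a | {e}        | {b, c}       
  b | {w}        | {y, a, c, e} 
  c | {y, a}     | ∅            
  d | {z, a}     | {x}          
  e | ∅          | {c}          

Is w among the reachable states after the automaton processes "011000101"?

Start in {w}.
Read '0': w→{y, d}; now {y, d}.
Read '1': y→{b}, d→{x}; now {x, b}.
Read '1': x→{w, x}, b→{y, a, c, e}; now {w, x, y, a, c, e}.
Read '0': w→{y, d}, x→{a, d}, y→{y, z}, a→{e}, c→{y, a}, e→∅; now {y, z, a, d, e}.
Read '0': y→{y, z}, z→{w, a, e}, a→{e}, d→{z, a}, e→∅; now {w, y, z, a, e}.
Read '0': w→{y, d}, y→{y, z}, z→{w, a, e}, a→{e}, e→∅; now {w, y, z, a, d, e}.
Read '1': w→{w}, y→{b}, z→∅, a→{b, c}, d→{x}, e→{c}; now {w, x, b, c}.
Read '0': w→{y, d}, x→{a, d}, b→{w}, c→{y, a}; now {w, y, a, d}.
Read '1': w→{w}, y→{b}, a→{b, c}, d→{x}; now {w, x, b, c}.
State w is in {w, x, b, c}.

Yes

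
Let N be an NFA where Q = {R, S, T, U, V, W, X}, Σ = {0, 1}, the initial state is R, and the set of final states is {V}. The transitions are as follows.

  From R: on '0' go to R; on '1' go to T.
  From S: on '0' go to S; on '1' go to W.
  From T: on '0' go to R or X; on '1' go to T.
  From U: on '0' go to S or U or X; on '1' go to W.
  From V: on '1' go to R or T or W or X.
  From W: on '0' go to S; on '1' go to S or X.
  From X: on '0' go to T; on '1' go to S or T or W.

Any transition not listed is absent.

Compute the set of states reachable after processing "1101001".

Start in {R}.
Read '1': {R} → {T}.
Read '1': {T} → {T}.
Read '0': {T} → {R, X}.
Read '1': {R, X} → {S, T, W}.
Read '0': {S, T, W} → {R, S, X}.
Read '0': {R, S, X} → {R, S, T}.
Read '1': {R, S, T} → {T, W}.

{T, W}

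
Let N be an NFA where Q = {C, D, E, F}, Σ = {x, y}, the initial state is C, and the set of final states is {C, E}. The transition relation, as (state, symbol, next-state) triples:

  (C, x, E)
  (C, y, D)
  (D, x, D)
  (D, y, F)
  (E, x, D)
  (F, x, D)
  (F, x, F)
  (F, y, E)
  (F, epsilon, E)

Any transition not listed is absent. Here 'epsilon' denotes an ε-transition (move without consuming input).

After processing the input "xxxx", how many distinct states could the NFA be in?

1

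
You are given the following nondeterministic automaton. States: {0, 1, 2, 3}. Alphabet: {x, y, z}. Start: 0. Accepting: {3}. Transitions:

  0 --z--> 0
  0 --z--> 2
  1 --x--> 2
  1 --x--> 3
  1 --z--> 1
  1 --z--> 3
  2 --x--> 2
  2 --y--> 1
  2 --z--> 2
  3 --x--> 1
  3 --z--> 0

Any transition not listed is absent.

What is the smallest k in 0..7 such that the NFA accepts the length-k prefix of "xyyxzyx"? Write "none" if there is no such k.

Start in {0}.
Read 'x': 0→∅; now ∅.
The set is empty and remains empty for the remaining 6 symbols.
No reachable set along the way intersects F.

none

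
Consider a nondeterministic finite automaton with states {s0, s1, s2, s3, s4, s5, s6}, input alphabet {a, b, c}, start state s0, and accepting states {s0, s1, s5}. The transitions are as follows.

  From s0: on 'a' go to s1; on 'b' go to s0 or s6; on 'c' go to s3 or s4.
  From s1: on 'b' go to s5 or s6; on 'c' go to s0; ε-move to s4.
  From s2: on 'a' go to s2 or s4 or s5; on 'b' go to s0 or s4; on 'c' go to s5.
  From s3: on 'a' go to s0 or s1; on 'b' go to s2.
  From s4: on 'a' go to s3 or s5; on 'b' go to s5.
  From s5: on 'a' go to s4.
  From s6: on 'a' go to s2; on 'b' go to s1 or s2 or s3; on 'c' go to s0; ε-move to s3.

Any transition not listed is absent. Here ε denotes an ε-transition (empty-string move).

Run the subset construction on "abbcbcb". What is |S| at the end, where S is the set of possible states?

Start in {s0}.
Read 'a': {s0} → {s1, s4}.
Read 'b': {s1, s4} → {s3, s5, s6}.
Read 'b': {s3, s5, s6} → {s1, s2, s3, s4}.
Read 'c': {s1, s2, s3, s4} → {s0, s5}.
Read 'b': {s0, s5} → {s0, s3, s6}.
Read 'c': {s0, s3, s6} → {s0, s3, s4}.
Read 'b': {s0, s3, s4} → {s0, s2, s3, s5, s6}.
That set has 5 states.

5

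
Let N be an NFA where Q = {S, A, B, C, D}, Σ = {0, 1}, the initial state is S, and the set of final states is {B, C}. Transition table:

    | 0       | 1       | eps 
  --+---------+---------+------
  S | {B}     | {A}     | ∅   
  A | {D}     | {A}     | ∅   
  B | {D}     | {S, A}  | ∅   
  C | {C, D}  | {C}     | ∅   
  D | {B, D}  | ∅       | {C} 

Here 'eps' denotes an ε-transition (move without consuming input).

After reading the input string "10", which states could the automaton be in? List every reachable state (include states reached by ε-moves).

{C, D}

Start in {S}.
Read '1': {S} → {A}.
Read '0': {A} → {C, D}.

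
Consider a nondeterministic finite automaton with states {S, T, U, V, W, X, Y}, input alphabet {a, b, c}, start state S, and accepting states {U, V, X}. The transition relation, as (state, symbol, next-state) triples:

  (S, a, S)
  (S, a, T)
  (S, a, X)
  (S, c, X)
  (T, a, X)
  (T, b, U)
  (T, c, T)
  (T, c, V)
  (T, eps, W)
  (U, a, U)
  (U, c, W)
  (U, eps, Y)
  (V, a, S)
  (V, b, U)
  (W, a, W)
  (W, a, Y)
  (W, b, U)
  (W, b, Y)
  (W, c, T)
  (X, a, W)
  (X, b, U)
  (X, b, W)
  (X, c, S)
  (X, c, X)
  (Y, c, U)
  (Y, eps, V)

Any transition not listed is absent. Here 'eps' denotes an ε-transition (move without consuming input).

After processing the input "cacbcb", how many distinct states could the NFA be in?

Start in {S}.
Read 'c': S→{X}; now {X}.
Read 'a': X→{W}; now {W}.
Read 'c': W→{T}; union {T}; ε-closure = {T, W}.
Read 'b': T→{U}, W→{U, Y}; union {U, Y}; ε-closure = {U, V, Y}.
Read 'c': U→{W}, V→∅, Y→{U}; union {U, W}; ε-closure = {U, V, W, Y}.
Read 'b': U→∅, V→{U}, W→{U, Y}, Y→∅; union {U, Y}; ε-closure = {U, V, Y}.
That set has 3 states.

3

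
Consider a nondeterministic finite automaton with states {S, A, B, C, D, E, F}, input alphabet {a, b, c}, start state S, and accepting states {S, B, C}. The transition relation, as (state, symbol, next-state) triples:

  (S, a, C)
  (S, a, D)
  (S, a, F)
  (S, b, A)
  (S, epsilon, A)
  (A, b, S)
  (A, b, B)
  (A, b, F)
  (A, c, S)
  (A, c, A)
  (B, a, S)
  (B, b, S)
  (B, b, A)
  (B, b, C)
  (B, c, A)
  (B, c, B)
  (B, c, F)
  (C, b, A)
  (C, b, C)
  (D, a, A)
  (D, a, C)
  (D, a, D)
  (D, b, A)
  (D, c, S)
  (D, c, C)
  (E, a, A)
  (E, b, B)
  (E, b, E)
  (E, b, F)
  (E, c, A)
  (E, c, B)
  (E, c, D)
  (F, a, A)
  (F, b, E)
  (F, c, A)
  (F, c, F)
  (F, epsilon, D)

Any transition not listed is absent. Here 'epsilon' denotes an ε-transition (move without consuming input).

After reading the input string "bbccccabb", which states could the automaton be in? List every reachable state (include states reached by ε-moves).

Start: ε-closure({S}) = {S, A}.
Read 'b': {S, A} → {S, A, B, D, F}.
Read 'b': {S, A, B, D, F} → {S, A, B, C, D, E, F}.
Read 'c': {S, A, B, C, D, E, F} → {S, A, B, C, D, F}.
Read 'c': {S, A, B, C, D, F} → {S, A, B, C, D, F}.
Read 'c': {S, A, B, C, D, F} → {S, A, B, C, D, F}.
Read 'c': {S, A, B, C, D, F} → {S, A, B, C, D, F}.
Read 'a': {S, A, B, C, D, F} → {S, A, C, D, F}.
Read 'b': {S, A, C, D, F} → {S, A, B, C, D, E, F}.
Read 'b': {S, A, B, C, D, E, F} → {S, A, B, C, D, E, F}.

{S, A, B, C, D, E, F}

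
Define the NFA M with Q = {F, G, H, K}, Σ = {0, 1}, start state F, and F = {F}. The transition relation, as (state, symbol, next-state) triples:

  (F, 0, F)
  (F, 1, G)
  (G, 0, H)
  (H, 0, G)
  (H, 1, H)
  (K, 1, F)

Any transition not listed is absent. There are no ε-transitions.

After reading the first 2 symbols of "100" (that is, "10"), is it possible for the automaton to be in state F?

Start in {F}.
Read '1': F→{G}; now {G}.
Read '0': G→{H}; now {H}.
State F is not in {H}.

No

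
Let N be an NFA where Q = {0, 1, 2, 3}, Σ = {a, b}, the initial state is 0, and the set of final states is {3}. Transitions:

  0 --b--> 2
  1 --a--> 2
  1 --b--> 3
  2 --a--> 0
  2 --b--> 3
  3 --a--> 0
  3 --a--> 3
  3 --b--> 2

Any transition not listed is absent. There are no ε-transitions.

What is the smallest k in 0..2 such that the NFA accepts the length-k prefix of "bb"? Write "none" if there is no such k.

Start in {0}.
Read 'b': 0→{2}; now {2}.
Read 'b': 2→{3}; now {3}.
None of the earlier sets intersect F, but {3} does.

2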